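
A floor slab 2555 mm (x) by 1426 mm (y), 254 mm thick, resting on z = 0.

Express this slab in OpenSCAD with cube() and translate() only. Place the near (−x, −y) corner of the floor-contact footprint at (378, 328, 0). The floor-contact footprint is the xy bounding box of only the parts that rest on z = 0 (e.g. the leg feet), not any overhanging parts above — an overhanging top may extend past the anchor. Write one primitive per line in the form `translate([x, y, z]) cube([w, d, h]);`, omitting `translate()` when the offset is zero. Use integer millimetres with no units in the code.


translate([378, 328, 0]) cube([2555, 1426, 254]);


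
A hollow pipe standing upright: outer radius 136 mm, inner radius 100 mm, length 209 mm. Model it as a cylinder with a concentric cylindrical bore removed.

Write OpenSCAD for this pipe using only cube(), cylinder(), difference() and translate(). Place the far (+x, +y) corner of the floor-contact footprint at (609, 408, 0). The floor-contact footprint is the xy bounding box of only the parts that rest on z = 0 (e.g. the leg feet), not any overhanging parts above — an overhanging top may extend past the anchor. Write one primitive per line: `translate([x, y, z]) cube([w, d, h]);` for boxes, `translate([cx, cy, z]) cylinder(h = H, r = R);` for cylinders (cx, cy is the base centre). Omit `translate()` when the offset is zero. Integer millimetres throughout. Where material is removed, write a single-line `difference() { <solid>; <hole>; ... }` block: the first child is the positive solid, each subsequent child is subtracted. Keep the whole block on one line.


difference() { translate([473, 272, 0]) cylinder(h = 209, r = 136); translate([473, 272, 0]) cylinder(h = 209, r = 100); }


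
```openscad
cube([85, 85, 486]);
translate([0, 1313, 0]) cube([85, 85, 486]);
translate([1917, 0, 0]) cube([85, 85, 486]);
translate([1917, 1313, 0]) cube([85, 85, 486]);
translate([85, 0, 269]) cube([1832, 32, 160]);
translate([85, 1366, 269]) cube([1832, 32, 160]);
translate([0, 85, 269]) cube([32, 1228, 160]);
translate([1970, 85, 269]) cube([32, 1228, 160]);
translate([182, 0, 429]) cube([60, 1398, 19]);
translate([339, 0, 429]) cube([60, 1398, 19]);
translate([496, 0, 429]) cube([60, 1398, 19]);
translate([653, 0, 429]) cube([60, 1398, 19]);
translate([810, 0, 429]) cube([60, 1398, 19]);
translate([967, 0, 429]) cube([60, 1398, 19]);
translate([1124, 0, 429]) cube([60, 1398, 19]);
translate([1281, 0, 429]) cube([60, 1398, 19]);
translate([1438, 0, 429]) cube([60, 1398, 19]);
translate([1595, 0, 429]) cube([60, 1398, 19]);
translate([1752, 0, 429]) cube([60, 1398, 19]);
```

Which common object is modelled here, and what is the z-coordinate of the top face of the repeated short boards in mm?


A bed frame. The slat-top height is 448 mm.

Four posts, four rails, and a row of slats — a bed frame. Slats sit on the rails at z = 269 + 160 = 429; with slat thickness 19, the top is 448 mm.


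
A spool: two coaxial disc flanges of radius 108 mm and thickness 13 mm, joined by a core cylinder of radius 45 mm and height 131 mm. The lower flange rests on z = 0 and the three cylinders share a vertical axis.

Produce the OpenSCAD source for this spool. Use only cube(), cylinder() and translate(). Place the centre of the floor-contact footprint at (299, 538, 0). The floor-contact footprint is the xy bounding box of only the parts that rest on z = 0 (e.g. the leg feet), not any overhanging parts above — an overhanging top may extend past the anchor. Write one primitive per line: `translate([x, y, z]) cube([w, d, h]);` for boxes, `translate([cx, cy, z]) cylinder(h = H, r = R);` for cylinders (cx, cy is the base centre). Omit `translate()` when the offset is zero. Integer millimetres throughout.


translate([299, 538, 0]) cylinder(h = 13, r = 108);
translate([299, 538, 13]) cylinder(h = 131, r = 45);
translate([299, 538, 144]) cylinder(h = 13, r = 108);


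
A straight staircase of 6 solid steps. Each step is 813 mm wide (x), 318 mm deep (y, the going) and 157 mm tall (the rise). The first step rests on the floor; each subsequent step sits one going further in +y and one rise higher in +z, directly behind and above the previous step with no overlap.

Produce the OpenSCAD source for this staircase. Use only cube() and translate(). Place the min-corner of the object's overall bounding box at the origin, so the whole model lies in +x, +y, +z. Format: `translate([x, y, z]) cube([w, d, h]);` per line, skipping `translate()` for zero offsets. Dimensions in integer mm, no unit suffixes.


cube([813, 318, 157]);
translate([0, 318, 157]) cube([813, 318, 157]);
translate([0, 636, 314]) cube([813, 318, 157]);
translate([0, 954, 471]) cube([813, 318, 157]);
translate([0, 1272, 628]) cube([813, 318, 157]);
translate([0, 1590, 785]) cube([813, 318, 157]);


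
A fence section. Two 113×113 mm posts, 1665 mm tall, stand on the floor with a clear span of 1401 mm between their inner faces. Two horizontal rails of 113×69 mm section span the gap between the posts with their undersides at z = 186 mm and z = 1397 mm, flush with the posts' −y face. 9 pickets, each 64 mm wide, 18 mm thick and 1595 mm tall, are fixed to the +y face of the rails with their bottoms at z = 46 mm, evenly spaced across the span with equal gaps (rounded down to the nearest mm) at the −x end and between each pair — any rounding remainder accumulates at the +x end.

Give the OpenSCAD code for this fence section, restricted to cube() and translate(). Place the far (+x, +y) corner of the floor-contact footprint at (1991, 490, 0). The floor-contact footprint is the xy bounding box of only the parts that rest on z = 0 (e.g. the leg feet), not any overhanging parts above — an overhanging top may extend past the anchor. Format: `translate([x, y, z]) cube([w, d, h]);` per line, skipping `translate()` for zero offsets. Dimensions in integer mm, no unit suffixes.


translate([364, 377, 0]) cube([113, 113, 1665]);
translate([1878, 377, 0]) cube([113, 113, 1665]);
translate([477, 377, 186]) cube([1401, 113, 69]);
translate([477, 377, 1397]) cube([1401, 113, 69]);
translate([559, 490, 46]) cube([64, 18, 1595]);
translate([705, 490, 46]) cube([64, 18, 1595]);
translate([851, 490, 46]) cube([64, 18, 1595]);
translate([997, 490, 46]) cube([64, 18, 1595]);
translate([1143, 490, 46]) cube([64, 18, 1595]);
translate([1289, 490, 46]) cube([64, 18, 1595]);
translate([1435, 490, 46]) cube([64, 18, 1595]);
translate([1581, 490, 46]) cube([64, 18, 1595]);
translate([1727, 490, 46]) cube([64, 18, 1595]);


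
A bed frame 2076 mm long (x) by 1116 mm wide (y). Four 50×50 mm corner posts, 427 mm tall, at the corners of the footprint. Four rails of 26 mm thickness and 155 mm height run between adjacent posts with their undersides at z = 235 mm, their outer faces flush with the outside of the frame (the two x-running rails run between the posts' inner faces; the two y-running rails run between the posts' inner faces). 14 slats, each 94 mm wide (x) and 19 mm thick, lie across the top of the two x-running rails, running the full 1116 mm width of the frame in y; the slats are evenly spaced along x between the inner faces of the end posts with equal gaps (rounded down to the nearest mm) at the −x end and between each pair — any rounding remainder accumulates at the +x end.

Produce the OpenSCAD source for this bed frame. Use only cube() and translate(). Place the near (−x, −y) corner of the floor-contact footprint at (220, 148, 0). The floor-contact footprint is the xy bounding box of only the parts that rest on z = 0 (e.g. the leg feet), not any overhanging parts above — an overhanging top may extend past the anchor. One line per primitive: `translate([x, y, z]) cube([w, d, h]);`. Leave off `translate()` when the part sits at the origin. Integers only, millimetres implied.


translate([220, 148, 0]) cube([50, 50, 427]);
translate([220, 1214, 0]) cube([50, 50, 427]);
translate([2246, 148, 0]) cube([50, 50, 427]);
translate([2246, 1214, 0]) cube([50, 50, 427]);
translate([270, 148, 235]) cube([1976, 26, 155]);
translate([270, 1238, 235]) cube([1976, 26, 155]);
translate([220, 198, 235]) cube([26, 1016, 155]);
translate([2270, 198, 235]) cube([26, 1016, 155]);
translate([314, 148, 390]) cube([94, 1116, 19]);
translate([452, 148, 390]) cube([94, 1116, 19]);
translate([590, 148, 390]) cube([94, 1116, 19]);
translate([728, 148, 390]) cube([94, 1116, 19]);
translate([866, 148, 390]) cube([94, 1116, 19]);
translate([1004, 148, 390]) cube([94, 1116, 19]);
translate([1142, 148, 390]) cube([94, 1116, 19]);
translate([1280, 148, 390]) cube([94, 1116, 19]);
translate([1418, 148, 390]) cube([94, 1116, 19]);
translate([1556, 148, 390]) cube([94, 1116, 19]);
translate([1694, 148, 390]) cube([94, 1116, 19]);
translate([1832, 148, 390]) cube([94, 1116, 19]);
translate([1970, 148, 390]) cube([94, 1116, 19]);
translate([2108, 148, 390]) cube([94, 1116, 19]);


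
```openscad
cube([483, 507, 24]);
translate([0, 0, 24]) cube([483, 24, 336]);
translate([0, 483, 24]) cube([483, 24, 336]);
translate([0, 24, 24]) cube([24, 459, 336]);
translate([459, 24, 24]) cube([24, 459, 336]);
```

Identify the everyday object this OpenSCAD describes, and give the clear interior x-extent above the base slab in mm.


An open box. The internal width is 435 mm.

A 483×507 base slab with four walls standing on it — an open box. The base is 483 mm wide and the walls are 24 mm thick, so the internal width is 483 − 2 × 24 = 435 mm.


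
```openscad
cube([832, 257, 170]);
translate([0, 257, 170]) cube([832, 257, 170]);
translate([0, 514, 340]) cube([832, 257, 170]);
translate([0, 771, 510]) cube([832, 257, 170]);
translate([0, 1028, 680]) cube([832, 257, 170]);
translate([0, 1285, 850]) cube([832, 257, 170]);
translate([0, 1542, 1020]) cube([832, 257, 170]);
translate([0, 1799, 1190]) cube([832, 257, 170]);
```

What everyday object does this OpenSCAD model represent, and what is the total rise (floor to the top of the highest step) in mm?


A staircase. The total rise is 1360 mm.

8 identical blocks, each offset up and back from the previous — a staircase. Each step is 170 mm tall and there are 8 of them, so the total rise is 8 × 170 = 1360 mm.


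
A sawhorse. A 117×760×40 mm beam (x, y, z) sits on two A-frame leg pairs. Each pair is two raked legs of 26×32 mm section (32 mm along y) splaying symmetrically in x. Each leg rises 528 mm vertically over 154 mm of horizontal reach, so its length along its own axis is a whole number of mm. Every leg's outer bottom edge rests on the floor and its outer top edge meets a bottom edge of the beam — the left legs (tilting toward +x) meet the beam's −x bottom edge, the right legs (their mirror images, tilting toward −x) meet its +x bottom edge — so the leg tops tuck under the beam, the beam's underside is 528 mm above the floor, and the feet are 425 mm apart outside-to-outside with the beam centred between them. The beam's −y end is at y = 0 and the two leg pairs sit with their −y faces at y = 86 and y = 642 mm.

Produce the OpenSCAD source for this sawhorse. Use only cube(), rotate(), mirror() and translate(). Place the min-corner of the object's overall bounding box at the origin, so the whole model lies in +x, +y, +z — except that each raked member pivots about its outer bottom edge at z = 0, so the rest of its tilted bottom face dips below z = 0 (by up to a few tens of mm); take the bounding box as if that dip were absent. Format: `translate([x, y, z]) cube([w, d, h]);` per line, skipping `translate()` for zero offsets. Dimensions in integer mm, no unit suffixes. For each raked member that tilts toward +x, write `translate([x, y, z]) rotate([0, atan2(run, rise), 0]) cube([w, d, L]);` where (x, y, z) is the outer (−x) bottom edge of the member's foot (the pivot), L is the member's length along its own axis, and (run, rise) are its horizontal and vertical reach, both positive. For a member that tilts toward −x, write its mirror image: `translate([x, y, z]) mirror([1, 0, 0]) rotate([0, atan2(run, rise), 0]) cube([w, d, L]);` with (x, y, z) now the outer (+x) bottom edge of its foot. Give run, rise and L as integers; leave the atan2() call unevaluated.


translate([154, 0, 528]) cube([117, 760, 40]);
translate([0, 86, 0]) rotate([0, atan2(154, 528), 0]) cube([26, 32, 550]);
translate([425, 86, 0]) mirror([1, 0, 0]) rotate([0, atan2(154, 528), 0]) cube([26, 32, 550]);
translate([0, 642, 0]) rotate([0, atan2(154, 528), 0]) cube([26, 32, 550]);
translate([425, 642, 0]) mirror([1, 0, 0]) rotate([0, atan2(154, 528), 0]) cube([26, 32, 550]);


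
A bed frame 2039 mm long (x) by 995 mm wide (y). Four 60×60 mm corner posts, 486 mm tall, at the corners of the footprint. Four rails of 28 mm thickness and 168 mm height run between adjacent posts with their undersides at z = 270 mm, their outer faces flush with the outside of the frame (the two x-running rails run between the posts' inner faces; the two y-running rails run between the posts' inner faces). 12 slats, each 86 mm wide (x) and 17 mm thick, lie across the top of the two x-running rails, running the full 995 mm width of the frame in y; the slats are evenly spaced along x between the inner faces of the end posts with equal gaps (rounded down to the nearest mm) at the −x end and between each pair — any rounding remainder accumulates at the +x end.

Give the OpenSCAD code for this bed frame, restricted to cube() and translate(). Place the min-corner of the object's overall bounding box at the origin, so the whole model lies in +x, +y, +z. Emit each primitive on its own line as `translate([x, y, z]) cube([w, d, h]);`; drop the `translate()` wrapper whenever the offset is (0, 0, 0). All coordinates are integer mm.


cube([60, 60, 486]);
translate([0, 935, 0]) cube([60, 60, 486]);
translate([1979, 0, 0]) cube([60, 60, 486]);
translate([1979, 935, 0]) cube([60, 60, 486]);
translate([60, 0, 270]) cube([1919, 28, 168]);
translate([60, 967, 270]) cube([1919, 28, 168]);
translate([0, 60, 270]) cube([28, 875, 168]);
translate([2011, 60, 270]) cube([28, 875, 168]);
translate([128, 0, 438]) cube([86, 995, 17]);
translate([282, 0, 438]) cube([86, 995, 17]);
translate([436, 0, 438]) cube([86, 995, 17]);
translate([590, 0, 438]) cube([86, 995, 17]);
translate([744, 0, 438]) cube([86, 995, 17]);
translate([898, 0, 438]) cube([86, 995, 17]);
translate([1052, 0, 438]) cube([86, 995, 17]);
translate([1206, 0, 438]) cube([86, 995, 17]);
translate([1360, 0, 438]) cube([86, 995, 17]);
translate([1514, 0, 438]) cube([86, 995, 17]);
translate([1668, 0, 438]) cube([86, 995, 17]);
translate([1822, 0, 438]) cube([86, 995, 17]);


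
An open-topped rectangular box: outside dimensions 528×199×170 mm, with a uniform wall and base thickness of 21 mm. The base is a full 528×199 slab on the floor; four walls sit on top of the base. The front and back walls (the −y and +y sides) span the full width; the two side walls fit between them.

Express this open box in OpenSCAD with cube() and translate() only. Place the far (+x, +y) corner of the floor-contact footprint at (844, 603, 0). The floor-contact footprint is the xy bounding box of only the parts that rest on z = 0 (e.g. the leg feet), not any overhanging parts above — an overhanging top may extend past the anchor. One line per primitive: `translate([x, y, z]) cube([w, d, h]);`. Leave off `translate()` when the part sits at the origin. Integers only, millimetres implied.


translate([316, 404, 0]) cube([528, 199, 21]);
translate([316, 404, 21]) cube([528, 21, 149]);
translate([316, 582, 21]) cube([528, 21, 149]);
translate([316, 425, 21]) cube([21, 157, 149]);
translate([823, 425, 21]) cube([21, 157, 149]);


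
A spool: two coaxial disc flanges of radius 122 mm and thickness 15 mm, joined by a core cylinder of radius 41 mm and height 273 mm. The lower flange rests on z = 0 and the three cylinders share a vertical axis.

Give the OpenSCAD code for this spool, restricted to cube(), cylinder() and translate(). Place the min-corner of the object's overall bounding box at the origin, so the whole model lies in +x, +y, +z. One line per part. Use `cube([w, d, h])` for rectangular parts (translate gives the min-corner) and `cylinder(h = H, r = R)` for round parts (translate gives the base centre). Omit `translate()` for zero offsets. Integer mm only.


translate([122, 122, 0]) cylinder(h = 15, r = 122);
translate([122, 122, 15]) cylinder(h = 273, r = 41);
translate([122, 122, 288]) cylinder(h = 15, r = 122);


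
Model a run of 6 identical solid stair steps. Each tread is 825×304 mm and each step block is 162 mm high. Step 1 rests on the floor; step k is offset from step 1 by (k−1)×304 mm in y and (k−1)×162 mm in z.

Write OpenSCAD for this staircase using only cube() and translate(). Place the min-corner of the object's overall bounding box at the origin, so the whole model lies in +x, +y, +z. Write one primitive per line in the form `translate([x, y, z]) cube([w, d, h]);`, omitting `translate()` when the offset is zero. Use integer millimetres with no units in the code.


cube([825, 304, 162]);
translate([0, 304, 162]) cube([825, 304, 162]);
translate([0, 608, 324]) cube([825, 304, 162]);
translate([0, 912, 486]) cube([825, 304, 162]);
translate([0, 1216, 648]) cube([825, 304, 162]);
translate([0, 1520, 810]) cube([825, 304, 162]);


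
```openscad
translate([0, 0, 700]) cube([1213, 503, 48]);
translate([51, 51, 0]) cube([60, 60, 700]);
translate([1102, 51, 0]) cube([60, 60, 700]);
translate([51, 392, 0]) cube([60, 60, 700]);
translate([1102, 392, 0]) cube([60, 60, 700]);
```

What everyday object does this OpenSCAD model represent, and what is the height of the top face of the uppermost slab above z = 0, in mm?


A table. The table height is 748 mm.

A 1213×503×48 slab sits at z = 700 on four 60 mm square posts — a table. The top surface is at 700 + 48 = 748 mm.


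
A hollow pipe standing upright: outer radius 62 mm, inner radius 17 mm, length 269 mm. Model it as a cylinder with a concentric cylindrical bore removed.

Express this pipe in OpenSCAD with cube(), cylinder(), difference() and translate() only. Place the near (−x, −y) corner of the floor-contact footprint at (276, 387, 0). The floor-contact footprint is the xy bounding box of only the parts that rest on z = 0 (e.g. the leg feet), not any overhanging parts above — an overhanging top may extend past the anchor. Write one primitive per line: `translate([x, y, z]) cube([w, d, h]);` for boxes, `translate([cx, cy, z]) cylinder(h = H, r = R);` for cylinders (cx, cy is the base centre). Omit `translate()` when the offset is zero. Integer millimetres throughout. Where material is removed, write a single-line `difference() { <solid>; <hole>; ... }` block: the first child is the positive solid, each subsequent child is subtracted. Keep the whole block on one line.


difference() { translate([338, 449, 0]) cylinder(h = 269, r = 62); translate([338, 449, 0]) cylinder(h = 269, r = 17); }


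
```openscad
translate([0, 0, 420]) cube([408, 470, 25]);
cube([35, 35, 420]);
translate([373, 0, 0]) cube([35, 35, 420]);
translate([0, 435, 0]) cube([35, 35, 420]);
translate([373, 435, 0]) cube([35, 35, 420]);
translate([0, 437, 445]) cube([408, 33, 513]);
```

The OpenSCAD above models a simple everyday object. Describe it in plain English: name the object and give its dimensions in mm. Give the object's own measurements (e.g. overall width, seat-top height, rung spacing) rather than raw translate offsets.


A chair. The seat is a 408×470×25 mm slab with its top at z = 445 mm, on four 35×35 mm corner legs (flush with the seat edges, standing on z = 0). A flat backrest 33 mm thick, 513 mm tall, spans the full seat width and rises from the seat top along its +y edge, rear face flush with the rear of the seat.


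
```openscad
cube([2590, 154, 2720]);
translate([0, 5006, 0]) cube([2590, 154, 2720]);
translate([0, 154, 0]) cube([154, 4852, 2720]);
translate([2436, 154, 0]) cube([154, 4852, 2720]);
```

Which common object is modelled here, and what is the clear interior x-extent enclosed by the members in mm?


A house (or room) frame. The interior width is 2282 mm.

Four 2720 mm walls enclosing a rectangle with no floor or roof — a room or house frame. Outside width is 2590 mm and wall thickness is 154 mm, so the interior width is 2590 − 2 × 154 = 2282 mm.


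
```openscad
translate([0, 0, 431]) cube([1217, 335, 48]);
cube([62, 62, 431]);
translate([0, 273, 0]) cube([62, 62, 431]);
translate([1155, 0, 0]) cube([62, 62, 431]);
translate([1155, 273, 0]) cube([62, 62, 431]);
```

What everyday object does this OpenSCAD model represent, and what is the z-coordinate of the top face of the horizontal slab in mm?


A bench. The seat-top height is 479 mm.

A long slab on four corner posts — a bench. The slab sits at z = 431 with thickness 48, so the top is 431 + 48 = 479 mm.


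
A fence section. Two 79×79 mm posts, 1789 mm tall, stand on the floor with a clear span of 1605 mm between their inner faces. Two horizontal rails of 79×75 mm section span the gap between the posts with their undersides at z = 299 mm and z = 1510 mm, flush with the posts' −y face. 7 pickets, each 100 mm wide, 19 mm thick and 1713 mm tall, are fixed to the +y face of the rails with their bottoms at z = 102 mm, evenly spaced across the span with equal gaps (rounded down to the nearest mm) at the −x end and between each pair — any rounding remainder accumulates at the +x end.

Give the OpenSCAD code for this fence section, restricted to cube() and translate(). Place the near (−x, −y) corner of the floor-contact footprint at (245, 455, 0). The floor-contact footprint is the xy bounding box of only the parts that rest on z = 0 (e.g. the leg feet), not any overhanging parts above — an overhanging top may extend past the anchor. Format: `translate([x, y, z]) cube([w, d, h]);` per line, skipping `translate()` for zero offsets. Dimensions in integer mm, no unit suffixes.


translate([245, 455, 0]) cube([79, 79, 1789]);
translate([1929, 455, 0]) cube([79, 79, 1789]);
translate([324, 455, 299]) cube([1605, 79, 75]);
translate([324, 455, 1510]) cube([1605, 79, 75]);
translate([437, 534, 102]) cube([100, 19, 1713]);
translate([650, 534, 102]) cube([100, 19, 1713]);
translate([863, 534, 102]) cube([100, 19, 1713]);
translate([1076, 534, 102]) cube([100, 19, 1713]);
translate([1289, 534, 102]) cube([100, 19, 1713]);
translate([1502, 534, 102]) cube([100, 19, 1713]);
translate([1715, 534, 102]) cube([100, 19, 1713]);


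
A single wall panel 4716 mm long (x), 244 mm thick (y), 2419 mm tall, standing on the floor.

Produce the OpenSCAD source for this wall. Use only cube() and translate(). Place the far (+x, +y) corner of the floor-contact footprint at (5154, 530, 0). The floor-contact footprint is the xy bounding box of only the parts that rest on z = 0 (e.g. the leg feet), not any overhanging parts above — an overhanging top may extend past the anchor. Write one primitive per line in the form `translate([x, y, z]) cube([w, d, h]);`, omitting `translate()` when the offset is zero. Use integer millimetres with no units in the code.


translate([438, 286, 0]) cube([4716, 244, 2419]);


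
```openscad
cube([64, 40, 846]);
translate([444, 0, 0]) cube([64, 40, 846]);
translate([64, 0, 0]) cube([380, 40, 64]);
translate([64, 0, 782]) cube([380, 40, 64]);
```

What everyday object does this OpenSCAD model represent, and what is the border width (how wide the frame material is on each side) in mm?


A picture frame. The border width is 64 mm.

Four thin pieces enclosing a rectangular opening — a picture frame. The two full-height stiles are 846 mm tall; the top rail sits at z = 782 and is 64 mm tall, so the border above the opening is 846 − 782 = 64 mm, matching the stile x-width.


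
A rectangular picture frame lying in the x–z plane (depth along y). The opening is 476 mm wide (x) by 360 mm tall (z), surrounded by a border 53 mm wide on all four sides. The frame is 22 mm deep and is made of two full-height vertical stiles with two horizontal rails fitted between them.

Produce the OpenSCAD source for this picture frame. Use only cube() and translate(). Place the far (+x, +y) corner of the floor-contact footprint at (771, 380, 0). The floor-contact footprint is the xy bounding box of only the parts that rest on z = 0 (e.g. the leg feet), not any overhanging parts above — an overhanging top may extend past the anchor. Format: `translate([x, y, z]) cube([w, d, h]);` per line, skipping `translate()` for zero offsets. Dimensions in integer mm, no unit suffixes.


translate([189, 358, 0]) cube([53, 22, 466]);
translate([718, 358, 0]) cube([53, 22, 466]);
translate([242, 358, 0]) cube([476, 22, 53]);
translate([242, 358, 413]) cube([476, 22, 53]);


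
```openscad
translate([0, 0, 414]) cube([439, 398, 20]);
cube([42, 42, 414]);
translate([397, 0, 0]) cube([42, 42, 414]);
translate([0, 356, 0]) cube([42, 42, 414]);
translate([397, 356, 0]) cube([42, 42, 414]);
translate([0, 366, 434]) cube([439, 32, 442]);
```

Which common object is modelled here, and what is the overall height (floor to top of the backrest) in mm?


A chair. The overall height is 876 mm.

A slab on four corner posts with a tall panel at the back — a chair. The seat slab sits at z = 414 with thickness 20, and the 442 mm backrest starts at the seat top, so the overall height is 414 + 20 + 442 = 876 mm.


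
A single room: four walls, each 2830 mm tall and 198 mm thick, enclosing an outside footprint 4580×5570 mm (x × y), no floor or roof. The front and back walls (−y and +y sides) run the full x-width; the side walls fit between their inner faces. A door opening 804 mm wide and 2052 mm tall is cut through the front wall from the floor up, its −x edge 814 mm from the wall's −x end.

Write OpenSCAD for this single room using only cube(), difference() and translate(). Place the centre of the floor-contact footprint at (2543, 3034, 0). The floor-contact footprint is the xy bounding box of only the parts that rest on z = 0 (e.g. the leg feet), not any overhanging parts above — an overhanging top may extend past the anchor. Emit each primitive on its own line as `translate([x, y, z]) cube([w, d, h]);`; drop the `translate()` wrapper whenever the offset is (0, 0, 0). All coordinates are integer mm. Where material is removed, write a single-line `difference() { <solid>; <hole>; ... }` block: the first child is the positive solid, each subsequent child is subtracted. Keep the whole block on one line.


difference() { translate([253, 249, 0]) cube([4580, 198, 2830]); translate([1067, 249, 0]) cube([804, 198, 2052]); }
translate([253, 5621, 0]) cube([4580, 198, 2830]);
translate([253, 447, 0]) cube([198, 5174, 2830]);
translate([4635, 447, 0]) cube([198, 5174, 2830]);


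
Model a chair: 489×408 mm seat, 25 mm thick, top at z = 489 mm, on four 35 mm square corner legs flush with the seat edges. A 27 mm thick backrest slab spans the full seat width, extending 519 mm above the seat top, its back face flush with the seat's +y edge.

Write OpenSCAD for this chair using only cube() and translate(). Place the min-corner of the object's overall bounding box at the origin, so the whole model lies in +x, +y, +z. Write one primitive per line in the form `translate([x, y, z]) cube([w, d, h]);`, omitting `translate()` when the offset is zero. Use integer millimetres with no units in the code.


translate([0, 0, 464]) cube([489, 408, 25]);
cube([35, 35, 464]);
translate([454, 0, 0]) cube([35, 35, 464]);
translate([0, 373, 0]) cube([35, 35, 464]);
translate([454, 373, 0]) cube([35, 35, 464]);
translate([0, 381, 489]) cube([489, 27, 519]);


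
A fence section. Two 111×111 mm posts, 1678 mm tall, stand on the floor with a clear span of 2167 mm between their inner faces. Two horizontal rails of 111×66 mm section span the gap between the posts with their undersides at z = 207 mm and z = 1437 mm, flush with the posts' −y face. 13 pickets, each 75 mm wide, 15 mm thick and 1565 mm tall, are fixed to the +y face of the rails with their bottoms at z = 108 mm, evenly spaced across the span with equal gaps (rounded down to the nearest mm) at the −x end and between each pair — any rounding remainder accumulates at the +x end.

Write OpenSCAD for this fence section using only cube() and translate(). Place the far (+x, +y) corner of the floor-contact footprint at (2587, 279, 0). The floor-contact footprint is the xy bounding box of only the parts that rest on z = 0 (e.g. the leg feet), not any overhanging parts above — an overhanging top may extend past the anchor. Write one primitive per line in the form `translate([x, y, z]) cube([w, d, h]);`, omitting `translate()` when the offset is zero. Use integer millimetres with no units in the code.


translate([198, 168, 0]) cube([111, 111, 1678]);
translate([2476, 168, 0]) cube([111, 111, 1678]);
translate([309, 168, 207]) cube([2167, 111, 66]);
translate([309, 168, 1437]) cube([2167, 111, 66]);
translate([394, 279, 108]) cube([75, 15, 1565]);
translate([554, 279, 108]) cube([75, 15, 1565]);
translate([714, 279, 108]) cube([75, 15, 1565]);
translate([874, 279, 108]) cube([75, 15, 1565]);
translate([1034, 279, 108]) cube([75, 15, 1565]);
translate([1194, 279, 108]) cube([75, 15, 1565]);
translate([1354, 279, 108]) cube([75, 15, 1565]);
translate([1514, 279, 108]) cube([75, 15, 1565]);
translate([1674, 279, 108]) cube([75, 15, 1565]);
translate([1834, 279, 108]) cube([75, 15, 1565]);
translate([1994, 279, 108]) cube([75, 15, 1565]);
translate([2154, 279, 108]) cube([75, 15, 1565]);
translate([2314, 279, 108]) cube([75, 15, 1565]);


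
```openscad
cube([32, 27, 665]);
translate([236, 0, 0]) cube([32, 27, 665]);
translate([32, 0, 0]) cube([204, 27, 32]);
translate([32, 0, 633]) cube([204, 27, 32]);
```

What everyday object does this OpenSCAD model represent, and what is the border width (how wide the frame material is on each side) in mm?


A picture frame. The border width is 32 mm.

Four thin pieces enclosing a rectangular opening — a picture frame. The two full-height stiles are 665 mm tall; the top rail sits at z = 633 and is 32 mm tall, so the border above the opening is 665 − 633 = 32 mm, matching the stile x-width.


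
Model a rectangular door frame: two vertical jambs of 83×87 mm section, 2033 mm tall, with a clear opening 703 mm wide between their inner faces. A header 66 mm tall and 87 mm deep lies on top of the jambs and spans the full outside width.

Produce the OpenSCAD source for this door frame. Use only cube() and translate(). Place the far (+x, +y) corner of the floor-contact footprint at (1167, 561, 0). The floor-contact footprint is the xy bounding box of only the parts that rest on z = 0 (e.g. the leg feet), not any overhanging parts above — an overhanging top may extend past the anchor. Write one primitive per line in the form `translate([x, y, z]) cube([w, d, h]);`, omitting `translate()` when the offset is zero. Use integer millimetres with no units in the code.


translate([298, 474, 0]) cube([83, 87, 2033]);
translate([1084, 474, 0]) cube([83, 87, 2033]);
translate([298, 474, 2033]) cube([869, 87, 66]);


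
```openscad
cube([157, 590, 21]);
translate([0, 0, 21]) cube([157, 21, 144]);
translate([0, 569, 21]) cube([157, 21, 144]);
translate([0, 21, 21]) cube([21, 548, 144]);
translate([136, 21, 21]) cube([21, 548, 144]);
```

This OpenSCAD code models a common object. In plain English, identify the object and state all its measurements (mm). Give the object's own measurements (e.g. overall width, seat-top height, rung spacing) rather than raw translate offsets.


An open-topped rectangular box: outside dimensions 157×590×165 mm, with a uniform wall and base thickness of 21 mm. The base is a full 157×590 slab on the floor; four walls sit on top of the base. The front and back walls (the −y and +y sides) span the full width; the two side walls fit between them.


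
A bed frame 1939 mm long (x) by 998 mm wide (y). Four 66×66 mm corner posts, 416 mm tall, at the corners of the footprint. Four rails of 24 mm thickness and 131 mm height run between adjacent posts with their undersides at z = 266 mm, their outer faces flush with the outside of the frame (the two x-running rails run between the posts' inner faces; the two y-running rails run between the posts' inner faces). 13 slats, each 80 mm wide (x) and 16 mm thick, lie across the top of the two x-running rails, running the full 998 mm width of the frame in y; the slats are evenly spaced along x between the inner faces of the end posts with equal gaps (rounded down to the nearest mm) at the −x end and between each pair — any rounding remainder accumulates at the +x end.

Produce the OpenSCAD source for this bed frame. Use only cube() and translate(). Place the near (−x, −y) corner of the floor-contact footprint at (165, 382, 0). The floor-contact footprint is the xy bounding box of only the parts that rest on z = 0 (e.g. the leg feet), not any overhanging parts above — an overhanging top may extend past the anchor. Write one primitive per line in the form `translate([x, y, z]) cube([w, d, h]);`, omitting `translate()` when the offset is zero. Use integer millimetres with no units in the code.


translate([165, 382, 0]) cube([66, 66, 416]);
translate([165, 1314, 0]) cube([66, 66, 416]);
translate([2038, 382, 0]) cube([66, 66, 416]);
translate([2038, 1314, 0]) cube([66, 66, 416]);
translate([231, 382, 266]) cube([1807, 24, 131]);
translate([231, 1356, 266]) cube([1807, 24, 131]);
translate([165, 448, 266]) cube([24, 866, 131]);
translate([2080, 448, 266]) cube([24, 866, 131]);
translate([285, 382, 397]) cube([80, 998, 16]);
translate([419, 382, 397]) cube([80, 998, 16]);
translate([553, 382, 397]) cube([80, 998, 16]);
translate([687, 382, 397]) cube([80, 998, 16]);
translate([821, 382, 397]) cube([80, 998, 16]);
translate([955, 382, 397]) cube([80, 998, 16]);
translate([1089, 382, 397]) cube([80, 998, 16]);
translate([1223, 382, 397]) cube([80, 998, 16]);
translate([1357, 382, 397]) cube([80, 998, 16]);
translate([1491, 382, 397]) cube([80, 998, 16]);
translate([1625, 382, 397]) cube([80, 998, 16]);
translate([1759, 382, 397]) cube([80, 998, 16]);
translate([1893, 382, 397]) cube([80, 998, 16]);


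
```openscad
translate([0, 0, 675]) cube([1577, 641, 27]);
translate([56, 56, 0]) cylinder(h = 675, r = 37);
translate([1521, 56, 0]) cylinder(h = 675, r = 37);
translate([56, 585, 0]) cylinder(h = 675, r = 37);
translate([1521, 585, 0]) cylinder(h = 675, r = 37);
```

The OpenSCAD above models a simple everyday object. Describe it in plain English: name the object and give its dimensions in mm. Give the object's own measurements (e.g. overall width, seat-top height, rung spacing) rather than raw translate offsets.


A rectangular dining table. The top is 1577×641×27 mm with its upper surface at z = 702 mm. It stands on four round legs of 74 mm diameter, each leg's bounding box inset 19 mm from the nearest pair of top edges, running from the floor to the underside of the top.


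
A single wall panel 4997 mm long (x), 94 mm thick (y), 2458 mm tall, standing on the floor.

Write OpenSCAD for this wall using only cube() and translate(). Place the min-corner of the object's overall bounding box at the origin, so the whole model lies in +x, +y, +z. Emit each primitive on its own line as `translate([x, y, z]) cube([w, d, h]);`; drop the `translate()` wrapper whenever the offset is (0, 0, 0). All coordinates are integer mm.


cube([4997, 94, 2458]);


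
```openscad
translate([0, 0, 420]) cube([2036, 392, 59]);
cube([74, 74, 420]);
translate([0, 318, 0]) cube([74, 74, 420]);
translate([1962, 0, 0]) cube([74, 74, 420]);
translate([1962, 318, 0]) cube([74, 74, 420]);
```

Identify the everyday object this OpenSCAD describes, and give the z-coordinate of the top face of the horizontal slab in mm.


A bench. The seat-top height is 479 mm.

A long slab on four corner posts — a bench. The slab sits at z = 420 with thickness 59, so the top is 420 + 59 = 479 mm.


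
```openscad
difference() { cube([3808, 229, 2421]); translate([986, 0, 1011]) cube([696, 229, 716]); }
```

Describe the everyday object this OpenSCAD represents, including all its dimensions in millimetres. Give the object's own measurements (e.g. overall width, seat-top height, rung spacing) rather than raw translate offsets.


A wall 3808 mm long (x), 229 mm thick (y), 2421 mm tall, with a rectangular window opening cut through it. The opening is 696 mm wide and 716 mm tall; its sill is at z = 1011 mm and its near (−x) edge is 986 mm from the wall's −x end. The opening passes through the full wall thickness.


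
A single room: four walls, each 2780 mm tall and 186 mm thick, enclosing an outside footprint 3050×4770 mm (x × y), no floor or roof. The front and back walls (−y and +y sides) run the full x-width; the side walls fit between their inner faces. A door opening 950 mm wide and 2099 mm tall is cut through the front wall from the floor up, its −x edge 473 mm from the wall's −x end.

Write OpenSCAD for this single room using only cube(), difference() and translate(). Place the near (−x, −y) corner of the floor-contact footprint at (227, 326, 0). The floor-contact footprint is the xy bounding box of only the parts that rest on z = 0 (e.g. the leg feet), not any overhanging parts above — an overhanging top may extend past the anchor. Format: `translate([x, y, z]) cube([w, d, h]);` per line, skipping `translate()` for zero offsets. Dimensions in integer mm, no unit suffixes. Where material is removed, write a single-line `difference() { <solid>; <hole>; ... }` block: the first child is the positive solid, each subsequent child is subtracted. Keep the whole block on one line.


difference() { translate([227, 326, 0]) cube([3050, 186, 2780]); translate([700, 326, 0]) cube([950, 186, 2099]); }
translate([227, 4910, 0]) cube([3050, 186, 2780]);
translate([227, 512, 0]) cube([186, 4398, 2780]);
translate([3091, 512, 0]) cube([186, 4398, 2780]);


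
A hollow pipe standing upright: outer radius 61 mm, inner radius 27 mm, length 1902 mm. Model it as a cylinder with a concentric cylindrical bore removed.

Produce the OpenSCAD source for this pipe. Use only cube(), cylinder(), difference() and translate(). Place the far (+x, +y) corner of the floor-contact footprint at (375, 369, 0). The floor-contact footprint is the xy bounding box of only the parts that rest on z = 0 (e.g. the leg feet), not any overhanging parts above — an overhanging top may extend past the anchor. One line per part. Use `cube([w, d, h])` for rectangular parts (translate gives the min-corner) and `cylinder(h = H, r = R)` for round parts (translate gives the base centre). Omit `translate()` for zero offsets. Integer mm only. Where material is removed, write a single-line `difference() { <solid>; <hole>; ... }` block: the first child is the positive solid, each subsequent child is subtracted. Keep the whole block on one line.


difference() { translate([314, 308, 0]) cylinder(h = 1902, r = 61); translate([314, 308, 0]) cylinder(h = 1902, r = 27); }


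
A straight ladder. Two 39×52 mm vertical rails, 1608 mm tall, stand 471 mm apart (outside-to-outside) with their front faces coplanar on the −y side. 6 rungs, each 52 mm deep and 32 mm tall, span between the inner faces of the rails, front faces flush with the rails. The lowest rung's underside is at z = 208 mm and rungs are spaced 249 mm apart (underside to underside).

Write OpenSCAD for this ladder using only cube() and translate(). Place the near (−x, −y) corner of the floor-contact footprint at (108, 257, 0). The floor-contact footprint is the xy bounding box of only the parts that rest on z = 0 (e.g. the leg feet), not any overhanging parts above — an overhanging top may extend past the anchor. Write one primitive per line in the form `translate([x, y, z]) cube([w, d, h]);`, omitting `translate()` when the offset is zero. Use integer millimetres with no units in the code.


translate([108, 257, 0]) cube([39, 52, 1608]);
translate([540, 257, 0]) cube([39, 52, 1608]);
translate([147, 257, 208]) cube([393, 52, 32]);
translate([147, 257, 457]) cube([393, 52, 32]);
translate([147, 257, 706]) cube([393, 52, 32]);
translate([147, 257, 955]) cube([393, 52, 32]);
translate([147, 257, 1204]) cube([393, 52, 32]);
translate([147, 257, 1453]) cube([393, 52, 32]);
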